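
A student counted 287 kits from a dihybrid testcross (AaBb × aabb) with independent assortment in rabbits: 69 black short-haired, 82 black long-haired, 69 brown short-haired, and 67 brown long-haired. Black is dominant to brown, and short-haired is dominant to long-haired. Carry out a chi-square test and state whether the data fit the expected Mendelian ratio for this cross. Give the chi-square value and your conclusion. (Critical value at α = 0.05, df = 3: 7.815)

A dihybrid testcross with independent assortment gives a 1:1:1:1 ratio.
Under the 1:1:1:1 hypothesis (Σ ratio = 4, N = 287):
  black short-haired: 287 × 1/4 = 71.75
  black long-haired: 287 × 1/4 = 71.75
  brown short-haired: 287 × 1/4 = 71.75
  brown long-haired: 287 × 1/4 = 71.75
χ² = Σ (O − E)² / E
  black short-haired: (69 − 71.75)² / 71.75 = 0.1054
  black long-haired: (82 − 71.75)² / 71.75 = 1.4643
  brown short-haired: (69 − 71.75)² / 71.75 = 0.1054
  brown long-haired: (67 − 71.75)² / 71.75 = 0.3145
χ² = 0.1054 + 1.4643 + 0.1054 + 0.3145 = 1.9896 ≈ 1.990
Degrees of freedom = 4 − 1 = 3; critical value at α = 0.05 is 7.815.
Since 1.990 < 7.815, we fail to reject the null hypothesis — the data are consistent with the 1:1:1:1 ratio.

1.990; consistent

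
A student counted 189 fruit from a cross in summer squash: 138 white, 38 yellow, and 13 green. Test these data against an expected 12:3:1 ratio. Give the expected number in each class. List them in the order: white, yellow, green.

Under the 12:3:1 hypothesis (Σ ratio = 16, N = 189):
  white: 189 × 12/16 = 141.75
  yellow: 189 × 3/16 = 35.4375
  green: 189 × 1/16 = 11.8125

141.75, 35.4375, 11.8125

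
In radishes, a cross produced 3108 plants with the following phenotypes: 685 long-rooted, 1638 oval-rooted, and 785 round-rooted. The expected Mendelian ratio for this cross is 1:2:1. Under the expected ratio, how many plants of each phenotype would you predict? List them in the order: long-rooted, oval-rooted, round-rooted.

Expected counts for N = 3108 under a 1:2:1 ratio (total parts = 4):
  long-rooted: 3108 × 1/4 = 777
  oval-rooted: 3108 × 2/4 = 1554
  round-rooted: 3108 × 1/4 = 777

777, 1554, 777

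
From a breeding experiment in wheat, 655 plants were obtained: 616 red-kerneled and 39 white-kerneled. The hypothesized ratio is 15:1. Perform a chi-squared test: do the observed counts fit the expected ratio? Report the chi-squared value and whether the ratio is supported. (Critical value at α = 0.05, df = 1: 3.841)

The 15:1 ratio has 16 parts, so with N = 655 the expected counts are:
  red-kerneled: 655 × 15/16 = 614.0625
  white-kerneled: 655 × 1/16 = 40.9375
χ² = Σ (O − E)² / E
  red-kerneled: (616 − 614.0625)² / 614.0625 = 0.0061
  white-kerneled: (39 − 40.9375)² / 40.9375 = 0.0917
χ² = 0.0061 + 0.0917 = 0.0978 ≈ 0.098
Degrees of freedom = 2 − 1 = 1; critical value at α = 0.05 is 3.841.
Since 0.098 < 3.841, we fail to reject the null hypothesis — the data are consistent with the 15:1 ratio.

0.098; consistent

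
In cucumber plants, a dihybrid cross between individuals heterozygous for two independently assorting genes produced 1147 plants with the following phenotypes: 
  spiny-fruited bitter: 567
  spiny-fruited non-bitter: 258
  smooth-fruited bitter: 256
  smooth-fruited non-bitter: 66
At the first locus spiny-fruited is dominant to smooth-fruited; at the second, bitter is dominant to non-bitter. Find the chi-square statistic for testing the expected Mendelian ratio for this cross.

26.291

A dihybrid F₂ with independent assortment and complete dominance at both loci gives a 9:3:3:1 phenotypic ratio.
The 9:3:3:1 ratio has 16 parts, so with N = 1147 the expected counts are:
  spiny-fruited bitter: 1147 × 9/16 = 645.1875
  spiny-fruited non-bitter: 1147 × 3/16 = 215.0625
  smooth-fruited bitter: 1147 × 3/16 = 215.0625
  smooth-fruited non-bitter: 1147 × 1/16 = 71.6875
χ² = Σ (O − E)² / E
  spiny-fruited bitter: (567 − 645.1875)² / 645.1875 = 9.4752
  spiny-fruited non-bitter: (258 − 215.0625)² / 215.0625 = 8.5725
  smooth-fruited bitter: (256 − 215.0625)² / 215.0625 = 7.7925
  smooth-fruited non-bitter: (66 − 71.6875)² / 71.6875 = 0.4512
χ² = 9.4752 + 8.5725 + 7.7925 + 0.4512 = 26.2914 ≈ 26.291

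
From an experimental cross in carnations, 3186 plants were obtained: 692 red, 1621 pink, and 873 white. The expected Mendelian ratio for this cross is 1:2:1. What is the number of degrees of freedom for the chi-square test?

2

A goodness-of-fit test with 3 phenotype classes has df = 3 − 1 = 2.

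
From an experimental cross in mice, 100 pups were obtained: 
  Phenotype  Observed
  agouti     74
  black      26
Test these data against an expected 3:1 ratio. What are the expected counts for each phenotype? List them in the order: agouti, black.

Total ratio parts = 4. Expected numbers out of 100:
  agouti: 100 × 3/4 = 75
  black: 100 × 1/4 = 25

75, 25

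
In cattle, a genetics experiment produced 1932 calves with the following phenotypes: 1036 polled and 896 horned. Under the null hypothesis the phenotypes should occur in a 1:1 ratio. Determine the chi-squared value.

Expected counts for N = 1932 under a 1:1 ratio (total parts = 2):
  polled: 1932 × 1/2 = 966
  horned: 1932 × 1/2 = 966
χ² = Σ (O − E)² / E
  polled: (1036 − 966)² / 966 = 5.0725
  horned: (896 − 966)² / 966 = 5.0725
χ² = 5.0725 + 5.0725 = 10.145

10.145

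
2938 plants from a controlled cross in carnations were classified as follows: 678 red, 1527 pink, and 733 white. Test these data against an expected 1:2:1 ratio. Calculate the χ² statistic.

6.639

Expected counts for N = 2938 under a 1:2:1 ratio (total parts = 4):
  red: 2938 × 1/4 = 734.5
  pink: 2938 × 2/4 = 1469
  white: 2938 × 1/4 = 734.5
χ² = Σ (O − E)² / E
  red: (678 − 734.5)² / 734.5 = 4.3462
  pink: (1527 − 1469)² / 1469 = 2.2900
  white: (733 − 734.5)² / 734.5 = 0.0031
χ² = 4.3462 + 2.2900 + 0.0031 = 6.6393 ≈ 6.639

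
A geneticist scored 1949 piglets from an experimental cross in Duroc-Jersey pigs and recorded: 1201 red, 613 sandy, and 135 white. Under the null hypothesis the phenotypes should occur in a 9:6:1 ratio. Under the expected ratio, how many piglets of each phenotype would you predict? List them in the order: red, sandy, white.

The 9:6:1 ratio has 16 parts, so with N = 1949 the expected counts are:
  red: 1949 × 9/16 = 1096.3125
  sandy: 1949 × 6/16 = 730.875
  white: 1949 × 1/16 = 121.8125

1096.3125, 730.875, 121.8125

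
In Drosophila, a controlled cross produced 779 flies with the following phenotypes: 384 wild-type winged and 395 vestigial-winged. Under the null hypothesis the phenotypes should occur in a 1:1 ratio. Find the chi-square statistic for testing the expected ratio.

0.155

The 1:1 ratio has 2 parts, so with N = 779 the expected counts are:
  wild-type winged: 779 × 1/2 = 389.5
  vestigial-winged: 779 × 1/2 = 389.5
χ² = Σ (O − E)² / E
  wild-type winged: (384 − 389.5)² / 389.5 = 0.0777
  vestigial-winged: (395 − 389.5)² / 389.5 = 0.0777
χ² = 0.0777 + 0.0777 = 0.1554 ≈ 0.155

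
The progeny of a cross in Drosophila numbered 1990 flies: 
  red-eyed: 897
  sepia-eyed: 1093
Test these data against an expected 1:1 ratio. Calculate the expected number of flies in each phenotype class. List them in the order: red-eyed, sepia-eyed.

Total ratio parts = 2. Expected numbers out of 1990:
  red-eyed: 1990 × 1/2 = 995
  sepia-eyed: 1990 × 1/2 = 995

995, 995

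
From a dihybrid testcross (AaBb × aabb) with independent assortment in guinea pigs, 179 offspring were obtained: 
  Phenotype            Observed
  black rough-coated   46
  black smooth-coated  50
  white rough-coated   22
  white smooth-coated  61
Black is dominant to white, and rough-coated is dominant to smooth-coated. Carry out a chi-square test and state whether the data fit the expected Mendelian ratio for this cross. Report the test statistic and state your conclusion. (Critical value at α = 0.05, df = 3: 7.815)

A dihybrid testcross with independent assortment gives a 1:1:1:1 ratio.
Total ratio parts = 4. Expected numbers out of 179:
  black rough-coated: 179 × 1/4 = 44.75
  black smooth-coated: 179 × 1/4 = 44.75
  white rough-coated: 179 × 1/4 = 44.75
  white smooth-coated: 179 × 1/4 = 44.75
χ² = Σ (O − E)² / E
  black rough-coated: (46 − 44.75)² / 44.75 = 0.0349
  black smooth-coated: (50 − 44.75)² / 44.75 = 0.6159
  white rough-coated: (22 − 44.75)² / 44.75 = 11.5656
  white smooth-coated: (61 − 44.75)² / 44.75 = 5.9008
χ² = 0.0349 + 0.6159 + 11.5656 + 5.9008 = 18.1172 ≈ 18.117
Degrees of freedom = 4 − 1 = 3; critical value at α = 0.05 is 7.815.
Since 18.117 > 7.815, we reject the null hypothesis — the data do not fit the 1:1:1:1 ratio.

18.117; not consistent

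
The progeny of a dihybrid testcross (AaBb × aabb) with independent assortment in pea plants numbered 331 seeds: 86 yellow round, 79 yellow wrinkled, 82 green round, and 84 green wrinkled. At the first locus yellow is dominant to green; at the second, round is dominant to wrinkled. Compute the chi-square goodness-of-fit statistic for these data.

0.323

A dihybrid testcross with independent assortment gives a 1:1:1:1 ratio.
Total ratio parts = 4. Expected numbers out of 331:
  yellow round: 331 × 1/4 = 82.75
  yellow wrinkled: 331 × 1/4 = 82.75
  green round: 331 × 1/4 = 82.75
  green wrinkled: 331 × 1/4 = 82.75
χ² = Σ (O − E)² / E
  yellow round: (86 − 82.75)² / 82.75 = 0.1276
  yellow wrinkled: (79 − 82.75)² / 82.75 = 0.1699
  green round: (82 − 82.75)² / 82.75 = 0.0068
  green wrinkled: (84 − 82.75)² / 82.75 = 0.0189
χ² = 0.1276 + 0.1699 + 0.0068 + 0.0189 = 0.3232 ≈ 0.323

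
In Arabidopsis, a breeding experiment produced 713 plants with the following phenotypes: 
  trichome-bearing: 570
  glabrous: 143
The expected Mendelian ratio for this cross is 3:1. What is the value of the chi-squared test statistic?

Under the 3:1 hypothesis (Σ ratio = 4, N = 713):
  trichome-bearing: 713 × 3/4 = 534.75
  glabrous: 713 × 1/4 = 178.25
χ² = Σ (O − E)² / E
  trichome-bearing: (570 − 534.75)² / 534.75 = 2.3236
  glabrous: (143 − 178.25)² / 178.25 = 6.9709
χ² = 2.3236 + 6.9709 = 9.2945 ≈ 9.295

9.295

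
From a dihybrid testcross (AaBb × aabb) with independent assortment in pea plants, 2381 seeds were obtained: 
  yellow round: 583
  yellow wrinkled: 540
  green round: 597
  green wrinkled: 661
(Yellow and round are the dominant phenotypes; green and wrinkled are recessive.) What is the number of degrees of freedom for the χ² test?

3

A dihybrid testcross with independent assortment gives a 1:1:1:1 ratio.
A goodness-of-fit test with 4 phenotype classes has df = 4 − 1 = 3.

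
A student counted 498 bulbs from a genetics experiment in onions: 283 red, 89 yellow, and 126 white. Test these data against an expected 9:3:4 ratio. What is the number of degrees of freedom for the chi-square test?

A goodness-of-fit test with 3 phenotype classes has df = 3 − 1 = 2.

2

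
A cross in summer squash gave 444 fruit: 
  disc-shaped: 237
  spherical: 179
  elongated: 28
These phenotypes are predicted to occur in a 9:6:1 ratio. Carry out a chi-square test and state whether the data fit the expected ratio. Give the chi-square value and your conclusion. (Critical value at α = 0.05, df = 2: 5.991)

1.592; consistent

Under the 9:6:1 hypothesis (Σ ratio = 16, N = 444):
  disc-shaped: 444 × 9/16 = 249.75
  spherical: 444 × 6/16 = 166.5
  elongated: 444 × 1/16 = 27.75
χ² = Σ (O − E)² / E
  disc-shaped: (237 − 249.75)² / 249.75 = 0.6509
  spherical: (179 − 166.5)² / 166.5 = 0.9384
  elongated: (28 − 27.75)² / 27.75 = 0.0023
χ² = 0.6509 + 0.9384 + 0.0023 = 1.5916 ≈ 1.592
Degrees of freedom = 3 − 1 = 2; critical value at α = 0.05 is 5.991.
Since 1.592 < 5.991, we fail to reject the null hypothesis — the data are consistent with the 9:6:1 ratio.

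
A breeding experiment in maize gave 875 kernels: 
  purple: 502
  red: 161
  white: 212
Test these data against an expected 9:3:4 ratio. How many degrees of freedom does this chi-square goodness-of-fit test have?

2

A goodness-of-fit test with 3 phenotype classes has df = 3 − 1 = 2.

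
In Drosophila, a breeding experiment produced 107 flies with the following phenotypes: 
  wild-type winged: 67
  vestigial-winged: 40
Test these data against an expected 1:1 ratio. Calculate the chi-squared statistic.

6.813

Under the 1:1 hypothesis (Σ ratio = 2, N = 107):
  wild-type winged: 107 × 1/2 = 53.5
  vestigial-winged: 107 × 1/2 = 53.5
χ² = Σ (O − E)² / E
  wild-type winged: (67 − 53.5)² / 53.5 = 3.4065
  vestigial-winged: (40 − 53.5)² / 53.5 = 3.4065
χ² = 3.4065 + 3.4065 = 6.813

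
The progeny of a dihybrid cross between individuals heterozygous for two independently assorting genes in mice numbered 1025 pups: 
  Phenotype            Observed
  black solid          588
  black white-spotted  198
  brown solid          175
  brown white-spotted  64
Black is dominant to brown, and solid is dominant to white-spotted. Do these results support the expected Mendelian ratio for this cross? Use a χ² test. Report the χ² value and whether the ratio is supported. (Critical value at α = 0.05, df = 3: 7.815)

A dihybrid F₂ with independent assortment and complete dominance at both loci gives a 9:3:3:1 phenotypic ratio.
Under the 9:3:3:1 hypothesis (Σ ratio = 16, N = 1025):
  black solid: 1025 × 9/16 = 576.5625
  black white-spotted: 1025 × 3/16 = 192.1875
  brown solid: 1025 × 3/16 = 192.1875
  brown white-spotted: 1025 × 1/16 = 64.0625
χ² = Σ (O − E)² / E
  black solid: (588 − 576.5625)² / 576.5625 = 0.2269
  black white-spotted: (198 − 192.1875)² / 192.1875 = 0.1758
  brown solid: (175 − 192.1875)² / 192.1875 = 1.5371
  brown white-spotted: (64 − 64.0625)² / 64.0625 = 0.0001
χ² = 0.2269 + 0.1758 + 1.5371 + 0.0001 = 1.9399 ≈ 1.940
Degrees of freedom = 4 − 1 = 3; critical value at α = 0.05 is 7.815.
Since 1.940 < 7.815, we fail to reject the null hypothesis — the data are consistent with the 9:3:3:1 ratio.

1.940; consistent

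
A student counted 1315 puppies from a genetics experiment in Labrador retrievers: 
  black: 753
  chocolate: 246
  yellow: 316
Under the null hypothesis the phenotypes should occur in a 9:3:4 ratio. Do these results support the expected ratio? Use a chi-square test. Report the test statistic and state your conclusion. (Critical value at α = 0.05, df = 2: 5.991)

The 9:3:4 ratio has 16 parts, so with N = 1315 the expected counts are:
  black: 1315 × 9/16 = 739.6875
  chocolate: 1315 × 3/16 = 246.5625
  yellow: 1315 × 4/16 = 328.75
χ² = Σ (O − E)² / E
  black: (753 − 739.6875)² / 739.6875 = 0.2396
  chocolate: (246 − 246.5625)² / 246.5625 = 0.0013
  yellow: (316 − 328.75)² / 328.75 = 0.4945
χ² = 0.2396 + 0.0013 + 0.4945 = 0.7354 ≈ 0.735
Degrees of freedom = 3 − 1 = 2; critical value at α = 0.05 is 5.991.
Since 0.735 < 5.991, we fail to reject the null hypothesis — the data are consistent with the 9:3:4 ratio.

0.735; consistent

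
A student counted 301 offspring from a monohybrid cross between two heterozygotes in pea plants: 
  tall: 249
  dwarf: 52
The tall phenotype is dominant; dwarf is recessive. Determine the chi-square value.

9.578

For a monohybrid cross between heterozygotes with complete dominance, the expected phenotypic ratio is 3:1.
Total ratio parts = 4. Expected numbers out of 301:
  tall: 301 × 3/4 = 225.75
  dwarf: 301 × 1/4 = 75.25
χ² = Σ (O − E)² / E
  tall: (249 − 225.75)² / 225.75 = 2.3945
  dwarf: (52 − 75.25)² / 75.25 = 7.1836
χ² = 2.3945 + 7.1836 = 9.5781 ≈ 9.578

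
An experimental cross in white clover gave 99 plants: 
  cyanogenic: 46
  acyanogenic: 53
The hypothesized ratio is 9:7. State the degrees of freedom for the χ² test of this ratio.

A goodness-of-fit test with 2 phenotype classes has df = 2 − 1 = 1.

1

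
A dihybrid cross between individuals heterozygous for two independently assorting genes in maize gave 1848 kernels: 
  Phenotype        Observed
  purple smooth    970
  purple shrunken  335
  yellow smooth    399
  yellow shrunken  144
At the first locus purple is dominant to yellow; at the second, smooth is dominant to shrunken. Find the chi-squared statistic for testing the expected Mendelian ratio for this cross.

A dihybrid F₂ with independent assortment and complete dominance at both loci gives a 9:3:3:1 phenotypic ratio.
Under the 9:3:3:1 hypothesis (Σ ratio = 16, N = 1848):
  purple smooth: 1848 × 9/16 = 1039.5
  purple shrunken: 1848 × 3/16 = 346.5
  yellow smooth: 1848 × 3/16 = 346.5
  yellow shrunken: 1848 × 1/16 = 115.5
χ² = Σ (O − E)² / E
  purple smooth: (970 − 1039.5)² / 1039.5 = 4.6467
  purple shrunken: (335 − 346.5)² / 346.5 = 0.3817
  yellow smooth: (399 − 346.5)² / 346.5 = 7.9545
  yellow shrunken: (144 − 115.5)² / 115.5 = 7.0325
χ² = 4.6467 + 0.3817 + 7.9545 + 7.0325 = 20.0154 ≈ 20.015

20.015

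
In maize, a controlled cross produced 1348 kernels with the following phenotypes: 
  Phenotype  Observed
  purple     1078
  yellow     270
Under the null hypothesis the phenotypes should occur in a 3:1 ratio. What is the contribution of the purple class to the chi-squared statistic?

4.440

The 3:1 ratio has 4 parts, so with N = 1348 the expected counts are:
  purple: 1348 × 3/4 = 1011
  yellow: 1348 × 1/4 = 337
Contribution of purple: (1078 − 1011)² / 1011 = 4.4402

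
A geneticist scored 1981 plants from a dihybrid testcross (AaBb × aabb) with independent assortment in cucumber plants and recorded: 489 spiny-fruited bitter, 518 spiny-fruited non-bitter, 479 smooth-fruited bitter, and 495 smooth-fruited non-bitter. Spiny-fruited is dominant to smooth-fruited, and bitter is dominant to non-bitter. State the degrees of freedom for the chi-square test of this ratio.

3

A dihybrid testcross with independent assortment gives a 1:1:1:1 ratio.
A goodness-of-fit test with 4 phenotype classes has df = 4 − 1 = 3.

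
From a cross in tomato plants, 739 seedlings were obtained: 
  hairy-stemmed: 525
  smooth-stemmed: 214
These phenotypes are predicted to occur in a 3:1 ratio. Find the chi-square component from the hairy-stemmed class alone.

1.544

Total ratio parts = 4. Expected numbers out of 739:
  hairy-stemmed: 739 × 3/4 = 554.25
  smooth-stemmed: 739 × 1/4 = 184.75
Contribution of hairy-stemmed: (525 − 554.25)² / 554.25 = 1.5436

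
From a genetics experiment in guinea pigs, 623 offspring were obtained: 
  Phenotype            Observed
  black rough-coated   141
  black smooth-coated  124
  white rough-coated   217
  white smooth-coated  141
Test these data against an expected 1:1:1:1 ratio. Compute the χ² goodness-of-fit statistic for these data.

33.353

Expected counts for N = 623 under a 1:1:1:1 ratio (total parts = 4):
  black rough-coated: 623 × 1/4 = 155.75
  black smooth-coated: 623 × 1/4 = 155.75
  white rough-coated: 623 × 1/4 = 155.75
  white smooth-coated: 623 × 1/4 = 155.75
χ² = Σ (O − E)² / E
  black rough-coated: (141 − 155.75)² / 155.75 = 1.3969
  black smooth-coated: (124 − 155.75)² / 155.75 = 6.4723
  white rough-coated: (217 − 155.75)² / 155.75 = 24.0871
  white smooth-coated: (141 − 155.75)² / 155.75 = 1.3969
χ² = 1.3969 + 6.4723 + 24.0871 + 1.3969 = 33.3532 ≈ 33.353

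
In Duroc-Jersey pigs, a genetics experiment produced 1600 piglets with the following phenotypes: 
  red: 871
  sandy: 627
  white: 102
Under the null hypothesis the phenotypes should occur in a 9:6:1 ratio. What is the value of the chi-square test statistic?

Under the 9:6:1 hypothesis (Σ ratio = 16, N = 1600):
  red: 1600 × 9/16 = 900
  sandy: 1600 × 6/16 = 600
  white: 1600 × 1/16 = 100
χ² = Σ (O − E)² / E
  red: (871 − 900)² / 900 = 0.9344
  sandy: (627 − 600)² / 600 = 1.2150
  white: (102 − 100)² / 100 = 0.0400
χ² = 0.9344 + 1.2150 + 0.0400 = 2.1894 ≈ 2.189

2.189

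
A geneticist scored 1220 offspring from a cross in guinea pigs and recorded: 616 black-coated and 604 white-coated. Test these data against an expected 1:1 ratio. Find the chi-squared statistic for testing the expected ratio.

0.118

Under the 1:1 hypothesis (Σ ratio = 2, N = 1220):
  black-coated: 1220 × 1/2 = 610
  white-coated: 1220 × 1/2 = 610
χ² = Σ (O − E)² / E
  black-coated: (616 − 610)² / 610 = 0.0590
  white-coated: (604 − 610)² / 610 = 0.0590
χ² = 0.0590 + 0.0590 = 0.118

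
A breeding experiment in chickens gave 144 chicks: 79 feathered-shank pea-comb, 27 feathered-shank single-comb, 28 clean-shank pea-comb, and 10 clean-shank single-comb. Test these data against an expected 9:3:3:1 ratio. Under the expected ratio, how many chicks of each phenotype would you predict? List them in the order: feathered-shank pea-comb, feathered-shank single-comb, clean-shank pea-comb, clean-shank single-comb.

81, 27, 27, 9

Under the 9:3:3:1 hypothesis (Σ ratio = 16, N = 144):
  feathered-shank pea-comb: 144 × 9/16 = 81
  feathered-shank single-comb: 144 × 3/16 = 27
  clean-shank pea-comb: 144 × 3/16 = 27
  clean-shank single-comb: 144 × 1/16 = 9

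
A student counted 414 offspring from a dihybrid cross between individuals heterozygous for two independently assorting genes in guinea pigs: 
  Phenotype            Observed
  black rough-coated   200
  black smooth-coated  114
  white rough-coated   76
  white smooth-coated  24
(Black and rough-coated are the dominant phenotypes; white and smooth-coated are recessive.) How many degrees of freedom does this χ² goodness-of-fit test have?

A dihybrid F₂ with independent assortment and complete dominance at both loci gives a 9:3:3:1 phenotypic ratio.
A goodness-of-fit test with 4 phenotype classes has df = 4 − 1 = 3.

3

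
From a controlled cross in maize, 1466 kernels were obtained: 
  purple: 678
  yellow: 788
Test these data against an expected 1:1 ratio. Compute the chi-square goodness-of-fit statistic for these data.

Expected counts for N = 1466 under a 1:1 ratio (total parts = 2):
  purple: 1466 × 1/2 = 733
  yellow: 1466 × 1/2 = 733
χ² = Σ (O − E)² / E
  purple: (678 − 733)² / 733 = 4.1269
  yellow: (788 − 733)² / 733 = 4.1269
χ² = 4.1269 + 4.1269 = 8.2538 ≈ 8.254

8.254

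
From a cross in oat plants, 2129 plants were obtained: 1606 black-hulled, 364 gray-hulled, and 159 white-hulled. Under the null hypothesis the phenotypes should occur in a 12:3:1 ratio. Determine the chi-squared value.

8.211

Total ratio parts = 16. Expected numbers out of 2129:
  black-hulled: 2129 × 12/16 = 1596.75
  gray-hulled: 2129 × 3/16 = 399.1875
  white-hulled: 2129 × 1/16 = 133.0625
χ² = Σ (O − E)² / E
  black-hulled: (1606 − 1596.75)² / 1596.75 = 0.0536
  gray-hulled: (364 − 399.1875)² / 399.1875 = 3.1017
  white-hulled: (159 − 133.0625)² / 133.0625 = 5.0559
χ² = 0.0536 + 3.1017 + 5.0559 = 8.2112 ≈ 8.211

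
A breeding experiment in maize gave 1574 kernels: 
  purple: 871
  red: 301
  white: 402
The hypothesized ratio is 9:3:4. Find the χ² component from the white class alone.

0.184

Under the 9:3:4 hypothesis (Σ ratio = 16, N = 1574):
  purple: 1574 × 9/16 = 885.375
  red: 1574 × 3/16 = 295.125
  white: 1574 × 4/16 = 393.5
Contribution of white: (402 − 393.5)² / 393.5 = 0.1836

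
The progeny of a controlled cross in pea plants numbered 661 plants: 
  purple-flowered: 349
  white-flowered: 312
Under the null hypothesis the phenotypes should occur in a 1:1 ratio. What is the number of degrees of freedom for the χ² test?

A goodness-of-fit test with 2 phenotype classes has df = 2 − 1 = 1.

1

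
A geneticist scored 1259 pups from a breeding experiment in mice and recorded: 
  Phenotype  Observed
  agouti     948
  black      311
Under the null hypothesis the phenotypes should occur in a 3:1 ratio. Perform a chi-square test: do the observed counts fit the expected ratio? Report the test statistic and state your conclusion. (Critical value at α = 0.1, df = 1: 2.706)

The 3:1 ratio has 4 parts, so with N = 1259 the expected counts are:
  agouti: 1259 × 3/4 = 944.25
  black: 1259 × 1/4 = 314.75
χ² = Σ (O − E)² / E
  agouti: (948 − 944.25)² / 944.25 = 0.0149
  black: (311 − 314.75)² / 314.75 = 0.0447
χ² = 0.0149 + 0.0447 = 0.0596 ≈ 0.060
Degrees of freedom = 2 − 1 = 1; critical value at α = 0.1 is 2.706.
Since 0.060 < 2.706, we fail to reject the null hypothesis — the data are consistent with the 3:1 ratio.

0.060; consistent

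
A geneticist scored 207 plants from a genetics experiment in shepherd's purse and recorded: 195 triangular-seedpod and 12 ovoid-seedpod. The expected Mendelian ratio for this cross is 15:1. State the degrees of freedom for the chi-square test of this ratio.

1

A goodness-of-fit test with 2 phenotype classes has df = 2 − 1 = 1.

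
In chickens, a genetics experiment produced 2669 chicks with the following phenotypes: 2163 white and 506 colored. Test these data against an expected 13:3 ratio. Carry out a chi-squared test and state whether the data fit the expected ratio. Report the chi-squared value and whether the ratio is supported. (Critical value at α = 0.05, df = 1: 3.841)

Under the 13:3 hypothesis (Σ ratio = 16, N = 2669):
  white: 2669 × 13/16 = 2168.5625
  colored: 2669 × 3/16 = 500.4375
χ² = Σ (O − E)² / E
  white: (2163 − 2168.5625)² / 2168.5625 = 0.0143
  colored: (506 − 500.4375)² / 500.4375 = 0.0618
χ² = 0.0143 + 0.0618 = 0.0761 ≈ 0.076
Degrees of freedom = 2 − 1 = 1; critical value at α = 0.05 is 3.841.
Since 0.076 < 3.841, we fail to reject the null hypothesis — the data are consistent with the 13:3 ratio.

0.076; consistent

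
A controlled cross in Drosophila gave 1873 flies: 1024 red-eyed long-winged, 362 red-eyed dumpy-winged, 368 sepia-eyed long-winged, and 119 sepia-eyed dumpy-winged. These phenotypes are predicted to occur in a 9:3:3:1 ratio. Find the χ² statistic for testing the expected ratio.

1.999

Under the 9:3:3:1 hypothesis (Σ ratio = 16, N = 1873):
  red-eyed long-winged: 1873 × 9/16 = 1053.5625
  red-eyed dumpy-winged: 1873 × 3/16 = 351.1875
  sepia-eyed long-winged: 1873 × 3/16 = 351.1875
  sepia-eyed dumpy-winged: 1873 × 1/16 = 117.0625
χ² = Σ (O − E)² / E
  red-eyed long-winged: (1024 − 1053.5625)² / 1053.5625 = 0.8295
  red-eyed dumpy-winged: (362 − 351.1875)² / 351.1875 = 0.3329
  sepia-eyed long-winged: (368 − 351.1875)² / 351.1875 = 0.8049
  sepia-eyed dumpy-winged: (119 − 117.0625)² / 117.0625 = 0.0321
χ² = 0.8295 + 0.3329 + 0.8049 + 0.0321 = 1.9994 ≈ 1.999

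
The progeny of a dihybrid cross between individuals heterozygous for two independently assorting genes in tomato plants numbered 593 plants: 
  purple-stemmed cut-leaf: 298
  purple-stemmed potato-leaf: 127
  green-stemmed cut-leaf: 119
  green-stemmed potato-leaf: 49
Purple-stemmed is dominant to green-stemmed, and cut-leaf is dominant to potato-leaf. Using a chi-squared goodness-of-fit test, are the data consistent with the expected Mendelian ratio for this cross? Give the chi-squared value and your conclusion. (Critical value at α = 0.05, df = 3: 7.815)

10.434; not consistent

A dihybrid F₂ with independent assortment and complete dominance at both loci gives a 9:3:3:1 phenotypic ratio.
Expected counts for N = 593 under a 9:3:3:1 ratio (total parts = 16):
  purple-stemmed cut-leaf: 593 × 9/16 = 333.5625
  purple-stemmed potato-leaf: 593 × 3/16 = 111.1875
  green-stemmed cut-leaf: 593 × 3/16 = 111.1875
  green-stemmed potato-leaf: 593 × 1/16 = 37.0625
χ² = Σ (O − E)² / E
  purple-stemmed cut-leaf: (298 − 333.5625)² / 333.5625 = 3.7915
  purple-stemmed potato-leaf: (127 − 111.1875)² / 111.1875 = 2.2488
  green-stemmed cut-leaf: (119 − 111.1875)² / 111.1875 = 0.5489
  green-stemmed potato-leaf: (49 − 37.0625)² / 37.0625 = 3.8450
χ² = 3.7915 + 2.2488 + 0.5489 + 3.8450 = 10.4342 ≈ 10.434
Degrees of freedom = 4 − 1 = 3; critical value at α = 0.05 is 7.815.
Since 10.434 > 7.815, we reject the null hypothesis — the data do not fit the 9:3:3:1 ratio.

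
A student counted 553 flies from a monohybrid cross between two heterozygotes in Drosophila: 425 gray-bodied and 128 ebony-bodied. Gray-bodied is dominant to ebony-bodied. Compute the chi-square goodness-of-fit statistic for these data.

For a monohybrid cross between heterozygotes with complete dominance, the expected phenotypic ratio is 3:1.
Total ratio parts = 4. Expected numbers out of 553:
  gray-bodied: 553 × 3/4 = 414.75
  ebony-bodied: 553 × 1/4 = 138.25
χ² = Σ (O − E)² / E
  gray-bodied: (425 − 414.75)² / 414.75 = 0.2533
  ebony-bodied: (128 − 138.25)² / 138.25 = 0.7599
χ² = 0.2533 + 0.7599 = 1.0132 ≈ 1.013

1.013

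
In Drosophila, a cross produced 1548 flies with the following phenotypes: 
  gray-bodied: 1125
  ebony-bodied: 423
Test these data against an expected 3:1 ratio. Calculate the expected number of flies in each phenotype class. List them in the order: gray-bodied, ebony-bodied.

1161, 387

Expected counts for N = 1548 under a 3:1 ratio (total parts = 4):
  gray-bodied: 1548 × 3/4 = 1161
  ebony-bodied: 1548 × 1/4 = 387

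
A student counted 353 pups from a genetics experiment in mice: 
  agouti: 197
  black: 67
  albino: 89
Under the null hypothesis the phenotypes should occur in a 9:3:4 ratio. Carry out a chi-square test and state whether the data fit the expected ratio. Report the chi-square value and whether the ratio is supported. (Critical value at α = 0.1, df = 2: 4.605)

0.029; consistent

Under the 9:3:4 hypothesis (Σ ratio = 16, N = 353):
  agouti: 353 × 9/16 = 198.5625
  black: 353 × 3/16 = 66.1875
  albino: 353 × 4/16 = 88.25
χ² = Σ (O − E)² / E
  agouti: (197 − 198.5625)² / 198.5625 = 0.0123
  black: (67 − 66.1875)² / 66.1875 = 0.0100
  albino: (89 − 88.25)² / 88.25 = 0.0064
χ² = 0.0123 + 0.0100 + 0.0064 = 0.0287 ≈ 0.029
Degrees of freedom = 3 − 1 = 2; critical value at α = 0.1 is 4.605.
Since 0.029 < 4.605, we fail to reject the null hypothesis — the data are consistent with the 9:3:4 ratio.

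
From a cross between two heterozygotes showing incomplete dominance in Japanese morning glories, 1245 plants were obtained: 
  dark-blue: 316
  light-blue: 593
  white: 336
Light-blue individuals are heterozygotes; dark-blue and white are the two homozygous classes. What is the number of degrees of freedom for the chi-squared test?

With incomplete dominance, a heterozygote × heterozygote cross gives a 1:2:1 phenotypic ratio.
A goodness-of-fit test with 3 phenotype classes has df = 3 − 1 = 2.

2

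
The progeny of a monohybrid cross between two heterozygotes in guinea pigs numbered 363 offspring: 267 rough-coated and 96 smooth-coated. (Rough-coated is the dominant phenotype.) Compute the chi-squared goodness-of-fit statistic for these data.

0.405

For a monohybrid cross between heterozygotes with complete dominance, the expected phenotypic ratio is 3:1.
The 3:1 ratio has 4 parts, so with N = 363 the expected counts are:
  rough-coated: 363 × 3/4 = 272.25
  smooth-coated: 363 × 1/4 = 90.75
χ² = Σ (O − E)² / E
  rough-coated: (267 − 272.25)² / 272.25 = 0.1012
  smooth-coated: (96 − 90.75)² / 90.75 = 0.3037
χ² = 0.1012 + 0.3037 = 0.4049 ≈ 0.405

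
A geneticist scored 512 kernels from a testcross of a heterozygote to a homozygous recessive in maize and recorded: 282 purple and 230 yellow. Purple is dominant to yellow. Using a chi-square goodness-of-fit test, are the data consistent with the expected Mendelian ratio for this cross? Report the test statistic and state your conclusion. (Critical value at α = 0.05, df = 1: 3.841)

5.281; not consistent

A testcross of a heterozygote (Aa × aa) gives a 1:1 phenotypic ratio.
Under the 1:1 hypothesis (Σ ratio = 2, N = 512):
  purple: 512 × 1/2 = 256
  yellow: 512 × 1/2 = 256
χ² = Σ (O − E)² / E
  purple: (282 − 256)² / 256 = 2.6406
  yellow: (230 − 256)² / 256 = 2.6406
χ² = 2.6406 + 2.6406 = 5.2812 ≈ 5.281
Degrees of freedom = 2 − 1 = 1; critical value at α = 0.05 is 3.841.
Since 5.281 > 3.841, we reject the null hypothesis — the data do not fit the 1:1 ratio.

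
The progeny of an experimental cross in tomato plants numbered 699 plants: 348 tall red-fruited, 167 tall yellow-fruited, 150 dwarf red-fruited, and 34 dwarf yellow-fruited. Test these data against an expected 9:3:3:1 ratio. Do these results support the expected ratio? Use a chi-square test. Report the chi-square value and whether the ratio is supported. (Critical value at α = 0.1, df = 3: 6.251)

19.932; not consistent

Total ratio parts = 16. Expected numbers out of 699:
  tall red-fruited: 699 × 9/16 = 393.1875
  tall yellow-fruited: 699 × 3/16 = 131.0625
  dwarf red-fruited: 699 × 3/16 = 131.0625
  dwarf yellow-fruited: 699 × 1/16 = 43.6875
χ² = Σ (O − E)² / E
  tall red-fruited: (348 − 393.1875)² / 393.1875 = 5.1932
  tall yellow-fruited: (167 − 131.0625)² / 131.0625 = 9.8541
  dwarf red-fruited: (150 − 131.0625)² / 131.0625 = 2.7363
  dwarf yellow-fruited: (34 − 43.6875)² / 43.6875 = 2.1482
χ² = 5.1932 + 9.8541 + 2.7363 + 2.1482 = 19.9318 ≈ 19.932
Degrees of freedom = 4 − 1 = 3; critical value at α = 0.1 is 6.251.
Since 19.932 > 6.251, we reject the null hypothesis — the data do not fit the 9:3:3:1 ratio.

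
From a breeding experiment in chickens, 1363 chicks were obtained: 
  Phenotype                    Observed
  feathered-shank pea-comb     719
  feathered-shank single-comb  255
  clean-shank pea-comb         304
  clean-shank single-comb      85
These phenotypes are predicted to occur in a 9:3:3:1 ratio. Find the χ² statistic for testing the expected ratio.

12.148

Expected counts for N = 1363 under a 9:3:3:1 ratio (total parts = 16):
  feathered-shank pea-comb: 1363 × 9/16 = 766.6875
  feathered-shank single-comb: 1363 × 3/16 = 255.5625
  clean-shank pea-comb: 1363 × 3/16 = 255.5625
  clean-shank single-comb: 1363 × 1/16 = 85.1875
χ² = Σ (O − E)² / E
  feathered-shank pea-comb: (719 − 766.6875)² / 766.6875 = 2.9661
  feathered-shank single-comb: (255 − 255.5625)² / 255.5625 = 0.0012
  clean-shank pea-comb: (304 − 255.5625)² / 255.5625 = 9.1805
  clean-shank single-comb: (85 − 85.1875)² / 85.1875 = 0.0004
χ² = 2.9661 + 0.0012 + 9.1805 + 0.0004 = 12.1482 ≈ 12.148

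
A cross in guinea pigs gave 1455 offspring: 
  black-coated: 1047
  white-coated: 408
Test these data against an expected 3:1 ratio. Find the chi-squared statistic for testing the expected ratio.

7.177

Under the 3:1 hypothesis (Σ ratio = 4, N = 1455):
  black-coated: 1455 × 3/4 = 1091.25
  white-coated: 1455 × 1/4 = 363.75
χ² = Σ (O − E)² / E
  black-coated: (1047 − 1091.25)² / 1091.25 = 1.7943
  white-coated: (408 − 363.75)² / 363.75 = 5.3830
χ² = 1.7943 + 5.3830 = 7.1773 ≈ 7.177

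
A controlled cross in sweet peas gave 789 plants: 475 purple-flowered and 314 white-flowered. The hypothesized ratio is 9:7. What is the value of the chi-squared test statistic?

5.009

Under the 9:7 hypothesis (Σ ratio = 16, N = 789):
  purple-flowered: 789 × 9/16 = 443.8125
  white-flowered: 789 × 7/16 = 345.1875
χ² = Σ (O − E)² / E
  purple-flowered: (475 − 443.8125)² / 443.8125 = 2.1916
  white-flowered: (314 − 345.1875)² / 345.1875 = 2.8178
χ² = 2.1916 + 2.8178 = 5.0094 ≈ 5.009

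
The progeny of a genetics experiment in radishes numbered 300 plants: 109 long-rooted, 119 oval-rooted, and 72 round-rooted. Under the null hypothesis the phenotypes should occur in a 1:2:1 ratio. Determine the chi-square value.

21.940

Expected counts for N = 300 under a 1:2:1 ratio (total parts = 4):
  long-rooted: 300 × 1/4 = 75
  oval-rooted: 300 × 2/4 = 150
  round-rooted: 300 × 1/4 = 75
χ² = Σ (O − E)² / E
  long-rooted: (109 − 75)² / 75 = 15.4133
  oval-rooted: (119 − 150)² / 150 = 6.4067
  round-rooted: (72 − 75)² / 75 = 0.1200
χ² = 15.4133 + 6.4067 + 0.1200 = 21.940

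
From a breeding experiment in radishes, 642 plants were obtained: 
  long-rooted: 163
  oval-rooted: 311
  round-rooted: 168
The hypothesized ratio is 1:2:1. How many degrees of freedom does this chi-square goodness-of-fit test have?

A goodness-of-fit test with 3 phenotype classes has df = 3 − 1 = 2.

2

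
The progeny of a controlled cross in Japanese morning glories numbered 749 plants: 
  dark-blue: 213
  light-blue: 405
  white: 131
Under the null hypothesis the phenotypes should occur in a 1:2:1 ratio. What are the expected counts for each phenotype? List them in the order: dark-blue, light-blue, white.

187.25, 374.5, 187.25

Under the 1:2:1 hypothesis (Σ ratio = 4, N = 749):
  dark-blue: 749 × 1/4 = 187.25
  light-blue: 749 × 2/4 = 374.5
  white: 749 × 1/4 = 187.25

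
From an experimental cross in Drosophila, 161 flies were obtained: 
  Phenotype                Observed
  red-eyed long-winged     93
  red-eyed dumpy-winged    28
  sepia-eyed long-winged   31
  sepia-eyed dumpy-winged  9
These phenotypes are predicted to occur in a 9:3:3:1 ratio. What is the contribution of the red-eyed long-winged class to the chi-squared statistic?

0.066

Under the 9:3:3:1 hypothesis (Σ ratio = 16, N = 161):
  red-eyed long-winged: 161 × 9/16 = 90.5625
  red-eyed dumpy-winged: 161 × 3/16 = 30.1875
  sepia-eyed long-winged: 161 × 3/16 = 30.1875
  sepia-eyed dumpy-winged: 161 × 1/16 = 10.0625
Contribution of red-eyed long-winged: (93 − 90.5625)² / 90.5625 = 0.0656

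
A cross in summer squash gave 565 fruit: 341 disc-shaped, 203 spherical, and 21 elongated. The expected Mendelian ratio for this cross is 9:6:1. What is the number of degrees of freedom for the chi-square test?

2

A goodness-of-fit test with 3 phenotype classes has df = 3 − 1 = 2.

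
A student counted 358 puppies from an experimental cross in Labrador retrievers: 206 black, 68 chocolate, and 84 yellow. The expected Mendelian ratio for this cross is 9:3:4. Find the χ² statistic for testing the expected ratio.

0.456

Total ratio parts = 16. Expected numbers out of 358:
  black: 358 × 9/16 = 201.375
  chocolate: 358 × 3/16 = 67.125
  yellow: 358 × 4/16 = 89.5
χ² = Σ (O − E)² / E
  black: (206 − 201.375)² / 201.375 = 0.1062
  chocolate: (68 − 67.125)² / 67.125 = 0.0114
  yellow: (84 − 89.5)² / 89.5 = 0.3380
χ² = 0.1062 + 0.0114 + 0.3380 = 0.4556 ≈ 0.456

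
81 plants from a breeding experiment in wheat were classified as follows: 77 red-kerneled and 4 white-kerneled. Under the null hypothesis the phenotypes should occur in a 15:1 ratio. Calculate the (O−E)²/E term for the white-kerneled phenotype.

0.223

Under the 15:1 hypothesis (Σ ratio = 16, N = 81):
  red-kerneled: 81 × 15/16 = 75.9375
  white-kerneled: 81 × 1/16 = 5.0625
Contribution of white-kerneled: (4 − 5.0625)² / 5.0625 = 0.2230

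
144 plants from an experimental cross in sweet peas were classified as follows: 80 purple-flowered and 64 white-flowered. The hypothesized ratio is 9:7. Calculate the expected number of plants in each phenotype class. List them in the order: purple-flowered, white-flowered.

Total ratio parts = 16. Expected numbers out of 144:
  purple-flowered: 144 × 9/16 = 81
  white-flowered: 144 × 7/16 = 63

81, 63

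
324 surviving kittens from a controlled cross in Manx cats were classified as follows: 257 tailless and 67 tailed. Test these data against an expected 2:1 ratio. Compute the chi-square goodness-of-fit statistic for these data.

23.347

Under the 2:1 hypothesis (Σ ratio = 3, N = 324):
  tailless: 324 × 2/3 = 216
  tailed: 324 × 1/3 = 108
χ² = Σ (O − E)² / E
  tailless: (257 − 216)² / 216 = 7.7824
  tailed: (67 − 108)² / 108 = 15.5648
χ² = 7.7824 + 15.5648 = 23.3472 ≈ 23.347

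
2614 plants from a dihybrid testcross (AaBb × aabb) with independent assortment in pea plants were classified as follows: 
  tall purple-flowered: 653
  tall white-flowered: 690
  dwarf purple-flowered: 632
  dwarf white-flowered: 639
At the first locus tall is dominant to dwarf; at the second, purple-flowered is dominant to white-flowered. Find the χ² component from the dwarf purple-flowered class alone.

A dihybrid testcross with independent assortment gives a 1:1:1:1 ratio.
Total ratio parts = 4. Expected numbers out of 2614:
  tall purple-flowered: 2614 × 1/4 = 653.5
  tall white-flowered: 2614 × 1/4 = 653.5
  dwarf purple-flowered: 2614 × 1/4 = 653.5
  dwarf white-flowered: 2614 × 1/4 = 653.5
Contribution of dwarf purple-flowered: (632 − 653.5)² / 653.5 = 0.7073

0.707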